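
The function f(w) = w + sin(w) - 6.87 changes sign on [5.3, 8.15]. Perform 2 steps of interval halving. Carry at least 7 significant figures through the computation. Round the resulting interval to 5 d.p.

[6.01250, 6.72500]

f(5.300000) = -2.402267, f(8.150000) = 2.236506 (opposite signs)
step 1: m = 6.725000, f(m) = 0.282581 > 0 → root in [5.300000, 6.725000]
step 2: m = 6.012500, f(m) = -1.124892 < 0 → root in [6.012500, 6.725000]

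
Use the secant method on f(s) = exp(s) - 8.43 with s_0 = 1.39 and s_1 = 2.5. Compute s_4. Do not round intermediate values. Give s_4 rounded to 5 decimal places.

Secant update: s_(k+1) = s_k − f(s_k)·(s_k − s_(k-1))/(f(s_k) − f(s_(k-1))).
f(s_0) = -4.415150, f(s_1) = 3.752494
s_2 = 2.500000 - (3.752494)·(2.500000 - 1.390000)/(3.752494 - (-4.415150)) = 1.990028; f(s_2) = -1.114260
s_3 = 1.990028 - (-1.114260)·(1.990028 - 2.500000)/(-1.114260 - (3.752494)) = 2.106788; f(s_3) = -0.208210
s_4 = 2.106788 - (-0.208210)·(2.106788 - 1.990028)/(-0.208210 - (-1.114260)) = 2.133619; f(s_4) = 0.015378

2.13362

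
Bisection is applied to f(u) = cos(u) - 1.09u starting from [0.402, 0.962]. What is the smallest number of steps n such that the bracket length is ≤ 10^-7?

Initial width b − a = 0.962 − 0.402 = 0.560000.
After n steps the width is (b−a)/2^n; need (b−a)/2^n ≤ 10^-7.
So n ≥ log₂(0.560000/10^-7) = log₂(5600000.0000) ≈ 22.4170.
Hence n = 23.

23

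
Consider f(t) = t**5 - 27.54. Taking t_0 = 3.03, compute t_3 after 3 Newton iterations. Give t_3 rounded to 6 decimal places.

1.973069

Newton update: t ← t − f(t)/f'(t).
f'(t) = 5t**4
t_0 = 3.030000: f = 227.855442, f' = 421.444624 → t_1 = 3.030000 - (227.855442)/(421.444624) = 2.489347
t_1 = 2.489347: f = 68.053178, f' = 192.004552 → t_2 = 2.489347 - (68.053178)/(192.004552) = 2.134911
t_2 = 2.134911: f = 16.810581, f' = 103.869838 → t_3 = 2.134911 - (16.810581)/(103.869838) = 1.973069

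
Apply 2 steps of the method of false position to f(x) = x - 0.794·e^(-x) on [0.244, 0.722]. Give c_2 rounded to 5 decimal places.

0.48799

f(0.244000) = -0.378089, f(0.722000) = 0.336291
step 1: c = 0.496984, f(c) = 0.013944 > 0 → new bracket [0.244000, 0.496984]
step 2: c = 0.487986, f(c) = 0.000580 > 0 → new bracket [0.244000, 0.487986]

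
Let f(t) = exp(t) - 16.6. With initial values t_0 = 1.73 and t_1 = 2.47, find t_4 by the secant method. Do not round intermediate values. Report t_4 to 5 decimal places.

2.80492

f(t_0) = -10.959346, f(t_1) = -4.777553
t_2 = 2.470000 - (-4.777553)·(2.470000 - 1.730000)/(-4.777553 - (-10.959346)) = 3.041904; f(t_2) = 4.345075
t_3 = 3.041904 - (4.345075)·(3.041904 - 2.470000)/(4.345075 - (-4.777553)) = 2.769508; f(t_3) = -0.649217
t_4 = 2.769508 - (-0.649217)·(2.769508 - 3.041904)/(-0.649217 - (4.345075)) = 2.804917; f(t_4) = -0.074294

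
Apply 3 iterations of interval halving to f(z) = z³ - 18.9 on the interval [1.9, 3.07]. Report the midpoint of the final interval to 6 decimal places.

2.704375

f(1.900000) = -12.041000, f(3.070000) = 10.034443 (opposite signs)
step 1: m = 2.485000, f(m) = -3.554566 < 0 → root in [2.485000, 3.070000]
step 2: m = 2.777500, f(m) = 2.527041 > 0 → root in [2.485000, 2.777500]
step 3: m = 2.631250, f(m) = -0.682602 < 0 → root in [2.631250, 2.777500]
Midpoint of [2.631250, 2.777500] = 2.704375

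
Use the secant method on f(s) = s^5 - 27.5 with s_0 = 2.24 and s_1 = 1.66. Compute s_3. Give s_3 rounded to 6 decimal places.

1.969483

f(s_0) = 28.894934, f(s_1) = -14.895070
s_2 = 1.660000 - (-14.895070)·(1.660000 - 2.240000)/(-14.895070 - (28.894934)) = 1.857286; f(s_2) = -5.399935
s_3 = 1.857286 - (-5.399935)·(1.857286 - 1.660000)/(-5.399935 - (-14.895070)) = 1.969483; f(s_3) = 2.132024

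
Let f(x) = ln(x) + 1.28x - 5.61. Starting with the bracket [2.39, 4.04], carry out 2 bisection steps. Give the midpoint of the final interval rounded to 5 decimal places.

3.42125

f(2.390000) = -1.679507, f(4.040000) = 0.957445 (opposite signs)
step 1: m = 3.215000, f(m) = -0.326973 < 0 → root in [3.215000, 4.040000]
step 2: m = 3.627500, f(m) = 0.321744 > 0 → root in [3.215000, 3.627500]
Midpoint of [3.215000, 3.627500] = 3.421250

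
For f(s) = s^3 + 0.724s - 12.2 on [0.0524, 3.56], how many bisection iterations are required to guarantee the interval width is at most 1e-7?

26

Initial width b − a = 3.56 − 0.0524 = 3.507600.
After n steps the width is (b−a)/2^n; need (b−a)/2^n ≤ 1e-7.
So n ≥ log₂(3.507600/1e-7) = log₂(35076000.0000) ≈ 25.0640.
Hence n = 26.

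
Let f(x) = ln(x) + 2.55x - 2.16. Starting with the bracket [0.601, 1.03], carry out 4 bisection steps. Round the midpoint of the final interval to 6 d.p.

0.882531

f(0.601000) = -1.136610, f(1.030000) = 0.496059 (opposite signs)
step 1: m = 0.815500, f(m) = -0.284429 < 0 → root in [0.815500, 1.030000]
step 2: m = 0.922750, f(m) = 0.112616 > 0 → root in [0.815500, 0.922750]
step 3: m = 0.869125, f(m) = -0.084000 < 0 → root in [0.869125, 0.922750]
step 4: m = 0.895937, f(m) = 0.014756 > 0 → root in [0.869125, 0.895937]
Midpoint of [0.869125, 0.895937] = 0.882531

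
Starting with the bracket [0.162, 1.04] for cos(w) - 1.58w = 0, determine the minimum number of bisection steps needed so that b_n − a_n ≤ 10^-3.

Initial width b − a = 1.04 − 0.162 = 0.878000.
After n steps the width is (b−a)/2^n; need (b−a)/2^n ≤ 10^-3.
So n ≥ log₂(0.878000/10^-3) = log₂(878.0000) ≈ 9.7781.
Hence n = 10.

10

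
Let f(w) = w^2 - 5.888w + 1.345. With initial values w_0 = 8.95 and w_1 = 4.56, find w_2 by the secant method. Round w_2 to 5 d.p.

f(w_0) = 28.749900, f(w_1) = -4.710680
w_2 = 4.560000 - (-4.710680)·(4.560000 - 8.950000)/(-4.710680 - (28.749900)) = 5.178037; f(w_2) = -2.331214

5.17804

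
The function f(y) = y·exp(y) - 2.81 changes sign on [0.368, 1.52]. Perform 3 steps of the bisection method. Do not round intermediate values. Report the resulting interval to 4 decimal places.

f(0.368000) = -2.278298, f(1.520000) = 4.139782 (opposite signs)
step 1: m = 0.944000, f(m) = -0.383692 < 0 → root in [0.944000, 1.520000]
step 2: m = 1.232000, f(m) = 1.413393 > 0 → root in [0.944000, 1.232000]
step 3: m = 1.088000, f(m) = 0.419545 > 0 → root in [0.944000, 1.088000]

[0.9440, 1.0880]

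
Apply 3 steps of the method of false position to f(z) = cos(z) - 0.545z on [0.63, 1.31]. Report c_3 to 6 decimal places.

False-position update: c = (a·f(b) − b·f(a))/(f(b) − f(a)); replace the endpoint whose sign matches f(c).
f(0.630000) = 0.464678, f(1.310000) = -0.456100
step 1: c = 0.973167, f(c) = 0.032308 > 0 → new bracket [0.973167, 1.310000]
step 2: c = 0.995449, f(c) = 0.001607 > 0 → new bracket [0.995449, 1.310000]
step 3: c = 0.996553, f(c) = 0.000078 > 0 → new bracket [0.996553, 1.310000]

0.996553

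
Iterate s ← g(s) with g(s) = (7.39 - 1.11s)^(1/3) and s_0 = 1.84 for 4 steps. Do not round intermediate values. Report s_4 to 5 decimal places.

1.75854

s_1 = g(1.840000) = 1.748717
s_2 = g(1.748717) = 1.759693
s_3 = g(1.759693) = 1.758381
s_4 = g(1.758381) = 1.758538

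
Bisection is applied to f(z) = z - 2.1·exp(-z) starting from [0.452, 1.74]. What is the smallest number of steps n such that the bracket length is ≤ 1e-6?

Initial width b − a = 1.74 − 0.452 = 1.288000.
After n steps the width is (b−a)/2^n; need (b−a)/2^n ≤ 1e-6.
So n ≥ log₂(1.288000/1e-6) = log₂(1288000.0000) ≈ 20.2967.
Hence n = 21.

21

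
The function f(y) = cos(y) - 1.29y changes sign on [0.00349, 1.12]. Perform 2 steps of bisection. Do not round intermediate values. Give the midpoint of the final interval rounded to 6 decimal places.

f(0.003490) = 0.995492, f(1.120000) = -1.009118 (opposite signs)
step 1: m = 0.561745, f(m) = 0.121676 > 0 → root in [0.561745, 1.120000]
step 2: m = 0.840873, f(m) = -0.417913 < 0 → root in [0.561745, 0.840873]
Midpoint of [0.561745, 0.840873] = 0.701309

0.701309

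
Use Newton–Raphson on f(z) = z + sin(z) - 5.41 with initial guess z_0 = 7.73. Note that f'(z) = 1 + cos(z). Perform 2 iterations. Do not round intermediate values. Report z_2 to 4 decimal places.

z_0 = 7.730000: f = 3.312324, f' = 1.123664 → z_1 = 7.730000 - (3.312324)/(1.123664) = 4.782212
z_1 = 4.782212: f = -1.625351, f' = 1.069766 → z_2 = 4.782212 - (-1.625351)/(1.069766) = 6.301564

6.3016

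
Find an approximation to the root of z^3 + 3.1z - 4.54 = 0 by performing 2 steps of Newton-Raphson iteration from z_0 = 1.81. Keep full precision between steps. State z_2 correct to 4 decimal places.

Newton update: z ← z − f(z)/f'(z).
f'(z) = 3z^2 + 3.1
z_0 = 1.810000: f = 7.000741, f' = 12.928300 → z_1 = 1.810000 - (7.000741)/(12.928300) = 1.268495
z_1 = 1.268495: f = 1.433443, f' = 7.927238 → z_2 = 1.268495 - (1.433443)/(7.927238) = 1.087670

1.0877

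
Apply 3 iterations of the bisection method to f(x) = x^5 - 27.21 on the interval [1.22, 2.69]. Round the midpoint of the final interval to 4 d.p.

f(1.220000) = -24.507292, f(2.690000) = 113.641475 (opposite signs)
step 1: m = 1.955000, f(m) = 1.348396 > 0 → root in [1.220000, 1.955000]
step 2: m = 1.587500, f(m) = -17.127490 < 0 → root in [1.587500, 1.955000]
step 3: m = 1.771250, f(m) = -9.775909 < 0 → root in [1.771250, 1.955000]
Midpoint of [1.771250, 1.955000] = 1.863125

1.8631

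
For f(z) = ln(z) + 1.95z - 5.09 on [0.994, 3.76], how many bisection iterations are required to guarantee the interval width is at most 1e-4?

15

Initial width b − a = 3.76 − 0.994 = 2.766000.
After n steps the width is (b−a)/2^n; need (b−a)/2^n ≤ 1e-4.
So n ≥ log₂(2.766000/1e-4) = log₂(27660.0000) ≈ 14.7555.
Hence n = 15.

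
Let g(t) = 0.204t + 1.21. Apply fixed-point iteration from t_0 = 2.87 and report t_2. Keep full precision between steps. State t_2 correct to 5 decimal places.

t_1 = g(2.870000) = 1.795480
t_2 = g(1.795480) = 1.576278

1.57628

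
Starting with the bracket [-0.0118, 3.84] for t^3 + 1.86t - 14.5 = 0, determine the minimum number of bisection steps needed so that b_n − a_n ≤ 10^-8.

29

Initial width b − a = 3.84 − -0.0118 = 3.851800.
After n steps the width is (b−a)/2^n; need (b−a)/2^n ≤ 10^-8.
So n ≥ log₂(3.851800/10^-8) = log₂(385180000.0000) ≈ 28.5210.
Hence n = 29.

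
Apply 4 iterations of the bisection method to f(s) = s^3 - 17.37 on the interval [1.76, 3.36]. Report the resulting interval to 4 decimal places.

f(1.760000) = -11.918224, f(3.360000) = 20.563056 (opposite signs)
step 1: m = 2.560000, f(m) = -0.592784 < 0 → root in [2.560000, 3.360000]
step 2: m = 2.960000, f(m) = 8.564336 > 0 → root in [2.560000, 2.960000]
step 3: m = 2.760000, f(m) = 3.654576 > 0 → root in [2.560000, 2.760000]
step 4: m = 2.660000, f(m) = 1.451096 > 0 → root in [2.560000, 2.660000]

[2.5600, 2.6600]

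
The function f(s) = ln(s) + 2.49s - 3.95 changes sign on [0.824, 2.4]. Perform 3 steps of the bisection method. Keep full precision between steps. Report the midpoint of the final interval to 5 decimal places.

f(0.824000) = -2.091825, f(2.400000) = 2.901469 (opposite signs)
step 1: m = 1.612000, f(m) = 0.541356 > 0 → root in [0.824000, 1.612000]
step 2: m = 1.218000, f(m) = -0.719970 < 0 → root in [1.218000, 1.612000]
step 3: m = 1.415000, f(m) = -0.079520 < 0 → root in [1.415000, 1.612000]
Midpoint of [1.415000, 1.612000] = 1.513500

1.51350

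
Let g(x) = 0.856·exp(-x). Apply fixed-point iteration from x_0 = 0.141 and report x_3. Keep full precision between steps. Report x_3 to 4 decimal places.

0.5698

x_1 = g(0.141000) = 0.743427
x_2 = g(0.743427) = 0.407012
x_3 = g(0.407012) = 0.569784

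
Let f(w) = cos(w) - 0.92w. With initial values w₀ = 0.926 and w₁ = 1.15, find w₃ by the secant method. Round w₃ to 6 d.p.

0.776484

Secant update: w_(k+1) = w_k − f(w_k)·(w_k − w_(k-1))/(f(w_k) − f(w_(k-1))).
f(w_0) = -0.250884, f(w_1) = -0.649513
w_2 = 1.150000 - (-0.649513)·(1.150000 - 0.926000)/(-0.649513 - (-0.250884)) = 0.785021; f(w_2) = -0.014846
w_3 = 0.785021 - (-0.014846)·(0.785021 - 1.150000)/(-0.014846 - (-0.649513)) = 0.776484; f(w_3) = -0.000983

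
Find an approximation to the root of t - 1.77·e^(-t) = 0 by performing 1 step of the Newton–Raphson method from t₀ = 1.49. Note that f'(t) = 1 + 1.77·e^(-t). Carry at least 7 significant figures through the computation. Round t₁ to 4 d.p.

0.7100

Newton update: t ← t − f(t)/f'(t).
t_0 = 1.490000: f = 1.091090, f' = 1.398910 → t_1 = 1.490000 - (1.091090)/(1.398910) = 0.710042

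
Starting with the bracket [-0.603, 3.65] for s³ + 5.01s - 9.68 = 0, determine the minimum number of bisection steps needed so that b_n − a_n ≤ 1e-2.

Initial width b − a = 3.65 − -0.603 = 4.253000.
After n steps the width is (b−a)/2^n; need (b−a)/2^n ≤ 1e-2.
So n ≥ log₂(4.253000/1e-2) = log₂(425.3000) ≈ 8.7323.
Hence n = 9.

9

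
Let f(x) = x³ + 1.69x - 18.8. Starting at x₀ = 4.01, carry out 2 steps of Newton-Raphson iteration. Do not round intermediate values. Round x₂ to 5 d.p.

f'(x) = 3x² + 1.69
x_0 = 4.010000: f = 52.458101, f' = 49.930300 → x_1 = 4.010000 - (52.458101)/(49.930300) = 2.959373
x_1 = 2.959373: f = 12.119211, f' = 27.963673 → x_2 = 2.959373 - (12.119211)/(27.963673) = 2.525982

2.52598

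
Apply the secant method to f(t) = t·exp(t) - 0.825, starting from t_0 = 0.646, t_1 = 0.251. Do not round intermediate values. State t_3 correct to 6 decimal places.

0.507445

f(t_0) = 0.407500, f(t_1) = -0.502387
t_2 = 0.251000 - (-0.502387)·(0.251000 - 0.646000)/(-0.502387 - (0.407500)) = 0.469096; f(t_2) = -0.075127
t_3 = 0.469096 - (-0.075127)·(0.469096 - 0.251000)/(-0.075127 - (-0.502387)) = 0.507445; f(t_3) = 0.017887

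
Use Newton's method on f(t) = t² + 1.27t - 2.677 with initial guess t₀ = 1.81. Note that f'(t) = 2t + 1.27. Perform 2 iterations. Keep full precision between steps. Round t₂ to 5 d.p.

t_0 = 1.810000: f = 2.897800, f' = 4.890000 → t_1 = 1.810000 - (2.897800)/(4.890000) = 1.217403
t_1 = 1.217403: f = 0.351171, f' = 3.704806 → t_2 = 1.217403 - (0.351171)/(3.704806) = 1.122615

1.12261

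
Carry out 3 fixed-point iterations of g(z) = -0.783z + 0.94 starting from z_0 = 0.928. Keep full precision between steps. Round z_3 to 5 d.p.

z_1 = g(0.928000) = 0.213376
z_2 = g(0.213376) = 0.772927
z_3 = g(0.772927) = 0.334798

0.33480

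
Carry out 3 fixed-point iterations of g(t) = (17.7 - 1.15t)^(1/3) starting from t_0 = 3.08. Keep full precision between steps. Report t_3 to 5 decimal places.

2.45901

t_1 = g(3.080000) = 2.419175
t_2 = g(2.419175) = 2.461707
t_3 = g(2.461707) = 2.459014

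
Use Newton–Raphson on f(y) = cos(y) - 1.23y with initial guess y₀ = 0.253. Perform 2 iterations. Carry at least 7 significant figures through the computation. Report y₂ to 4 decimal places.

f'(y) = -sin(y) - 1.23
y_0 = 0.253000: f = 0.656976, f' = -1.480310 → y_1 = 0.253000 - (0.656976)/(-1.480310) = 0.696810
y_1 = 0.696810: f = -0.090183, f' = -1.871774 → y_2 = 0.696810 - (-0.090183)/(-1.871774) = 0.648630

0.6486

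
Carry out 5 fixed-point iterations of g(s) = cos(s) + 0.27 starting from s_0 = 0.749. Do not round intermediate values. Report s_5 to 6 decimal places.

0.935281

s_1 = g(0.749000) = 1.002370
s_2 = g(1.002370) = 0.808306
s_3 = g(0.808306) = 0.960724
s_4 = g(0.960724) = 0.842927
s_5 = g(0.842927) = 0.935281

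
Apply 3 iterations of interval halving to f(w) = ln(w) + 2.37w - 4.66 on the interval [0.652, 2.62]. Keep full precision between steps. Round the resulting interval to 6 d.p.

f(0.652000) = -3.542471, f(2.620000) = 2.512574 (opposite signs)
step 1: m = 1.636000, f(m) = -0.290426 < 0 → root in [1.636000, 2.620000]
step 2: m = 2.128000, f(m) = 1.138543 > 0 → root in [1.636000, 2.128000]
step 3: m = 1.882000, f(m) = 0.432675 > 0 → root in [1.636000, 1.882000]

[1.636000, 1.882000]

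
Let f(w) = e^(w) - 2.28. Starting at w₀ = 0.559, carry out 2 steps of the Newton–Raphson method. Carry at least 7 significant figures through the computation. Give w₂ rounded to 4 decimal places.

f'(w) = e^(w)
w_0 = 0.559000: f = -0.531077, f' = 1.748923 → w_1 = 0.559000 - (-0.531077)/(1.748923) = 0.862660
w_1 = 0.862660: f = 0.089454, f' = 2.369454 → w_2 = 0.862660 - (0.089454)/(2.369454) = 0.824907

0.8249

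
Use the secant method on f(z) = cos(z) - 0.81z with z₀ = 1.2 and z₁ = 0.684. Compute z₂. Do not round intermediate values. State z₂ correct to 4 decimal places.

0.8213

f(z_0) = -0.609642, f(z_1) = 0.221011
z_2 = 0.684000 - (0.221011)·(0.684000 - 1.200000)/(0.221011 - (-0.609642)) = 0.821292; f(z_2) = 0.016030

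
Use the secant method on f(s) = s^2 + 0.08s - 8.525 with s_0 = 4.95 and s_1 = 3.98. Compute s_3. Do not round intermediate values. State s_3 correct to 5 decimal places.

Secant update: s_(k+1) = s_k − f(s_k)·(s_k − s_(k-1))/(f(s_k) − f(s_(k-1))).
f(s_0) = 16.373500, f(s_1) = 7.633800
s_2 = 3.980000 - (7.633800)·(3.980000 - 4.950000)/(7.633800 - (16.373500)) = 3.132741; f(s_2) = 1.539688
s_3 = 3.132741 - (1.539688)·(3.132741 - 3.980000)/(1.539688 - (7.633800)) = 2.918680; f(s_3) = 0.227188

2.91868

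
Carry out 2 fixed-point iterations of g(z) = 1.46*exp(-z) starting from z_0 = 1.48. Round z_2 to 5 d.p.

z_1 = g(1.480000) = 0.332351
z_2 = g(0.332351) = 1.047164

1.04716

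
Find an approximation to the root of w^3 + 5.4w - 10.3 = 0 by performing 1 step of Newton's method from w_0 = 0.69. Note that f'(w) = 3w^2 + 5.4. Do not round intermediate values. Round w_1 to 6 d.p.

1.604648

w_0 = 0.690000: f = -6.245491, f' = 6.828300 → w_1 = 0.690000 - (-6.245491)/(6.828300) = 1.604648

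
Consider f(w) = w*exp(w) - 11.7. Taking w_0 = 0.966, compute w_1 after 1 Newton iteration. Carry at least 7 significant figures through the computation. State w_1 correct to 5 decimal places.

f'(w) = (w+1)*exp(w)
w_0 = 0.966000: f = -9.161918, f' = 5.165495 → w_1 = 0.966000 - (-9.161918)/(5.165495) = 2.739677

2.73968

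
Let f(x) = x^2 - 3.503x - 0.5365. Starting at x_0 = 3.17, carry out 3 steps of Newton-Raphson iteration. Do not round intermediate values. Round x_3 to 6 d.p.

3.649988

f'(x) = 2x - 3.503
x_0 = 3.170000: f = -1.592110, f' = 2.837000 → x_1 = 3.170000 - (-1.592110)/(2.837000) = 3.731195
x_1 = 3.731195: f = 0.314940, f' = 3.959390 → x_2 = 3.731195 - (0.314940)/(3.959390) = 3.651652
x_2 = 3.651652: f = 0.006327, f' = 3.800305 → x_3 = 3.651652 - (0.006327)/(3.800305) = 3.649988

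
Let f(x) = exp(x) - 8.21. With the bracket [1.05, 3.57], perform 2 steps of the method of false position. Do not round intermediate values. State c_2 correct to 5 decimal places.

1.72579

f(1.050000) = -5.352349, f(3.570000) = 27.306593
step 1: c = 1.462993, f(c) = -3.891133 < 0 → new bracket [1.462993, 3.570000]
step 2: c = 1.725789, f(c) = -2.593047 < 0 → new bracket [1.725789, 3.570000]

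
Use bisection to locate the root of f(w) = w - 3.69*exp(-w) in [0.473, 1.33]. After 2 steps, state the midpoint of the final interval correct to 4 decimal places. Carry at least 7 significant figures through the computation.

1.2229

f(0.473000) = -1.826350, f(1.330000) = 0.354079 (opposite signs)
step 1: m = 0.901500, f(m) = -0.596493 < 0 → root in [0.901500, 1.330000]
step 2: m = 1.115750, f(m) = -0.093350 < 0 → root in [1.115750, 1.330000]
Midpoint of [1.115750, 1.330000] = 1.222875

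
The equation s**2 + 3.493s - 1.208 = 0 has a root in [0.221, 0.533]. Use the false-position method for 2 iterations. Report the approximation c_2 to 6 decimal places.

0.316813

False-position update: c = (a·f(b) − b·f(a))/(f(b) − f(a)); replace the endpoint whose sign matches f(c).
f(0.221000) = -0.387206, f(0.533000) = 0.937858
step 1: c = 0.312172, f(c) = -0.020133 < 0 → new bracket [0.312172, 0.533000]
step 2: c = 0.316813, f(c) = -0.001003 < 0 → new bracket [0.316813, 0.533000]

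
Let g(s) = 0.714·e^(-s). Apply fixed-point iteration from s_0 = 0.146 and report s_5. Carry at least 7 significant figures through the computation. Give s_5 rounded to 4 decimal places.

s_1 = g(0.146000) = 0.617009
s_2 = g(0.617009) = 0.385243
s_3 = g(0.385243) = 0.485724
s_4 = g(0.485724) = 0.439290
s_5 = g(0.439290) = 0.460169

0.4602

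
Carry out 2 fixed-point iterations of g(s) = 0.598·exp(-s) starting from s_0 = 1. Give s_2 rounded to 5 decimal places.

0.47991

s_1 = g(1.000000) = 0.219992
s_2 = g(0.219992) = 0.479910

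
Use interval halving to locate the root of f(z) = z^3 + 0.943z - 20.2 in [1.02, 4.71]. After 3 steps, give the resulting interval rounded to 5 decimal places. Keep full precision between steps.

f(1.020000) = -18.176932, f(4.710000) = 88.728641 (opposite signs)
step 1: m = 2.865000, f(m) = 6.018260 > 0 → root in [1.020000, 2.865000]
step 2: m = 1.942500, f(m) = -11.038575 < 0 → root in [1.942500, 2.865000]
step 3: m = 2.403750, f(m) = -4.044362 < 0 → root in [2.403750, 2.865000]

[2.40375, 2.86500]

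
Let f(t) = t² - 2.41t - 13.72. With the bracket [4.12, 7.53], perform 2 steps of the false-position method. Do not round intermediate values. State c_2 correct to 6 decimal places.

False-position update: c = (a·f(b) − b·f(a))/(f(b) − f(a)); replace the endpoint whose sign matches f(c).
f(4.120000) = -6.674800, f(7.530000) = 24.833600
step 1: c = 4.842381, f(c) = -1.941485 < 0 → new bracket [4.842381, 7.530000]
step 2: c = 5.037263, f(c) = -0.485789 < 0 → new bracket [5.037263, 7.530000]

5.037263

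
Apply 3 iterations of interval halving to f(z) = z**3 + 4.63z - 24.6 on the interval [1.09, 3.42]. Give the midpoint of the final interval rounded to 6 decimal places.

2.400625

f(1.090000) = -18.258271, f(3.420000) = 31.236288 (opposite signs)
step 1: m = 2.255000, f(m) = -2.692619 < 0 → root in [2.255000, 3.420000]
step 2: m = 2.837500, f(m) = 11.383490 > 0 → root in [2.255000, 2.837500]
step 3: m = 2.546250, f(m) = 3.697467 > 0 → root in [2.255000, 2.546250]
Midpoint of [2.255000, 2.546250] = 2.400625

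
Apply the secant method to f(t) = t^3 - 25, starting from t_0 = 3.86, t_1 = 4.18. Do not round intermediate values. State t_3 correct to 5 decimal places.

f(t_0) = 32.512456, f(t_1) = 48.034632
t_2 = 4.180000 - (48.034632)·(4.180000 - 3.860000)/(48.034632 - (32.512456)) = 3.189734; f(t_2) = 7.453641
t_3 = 3.189734 - (7.453641)·(3.189734 - 4.180000)/(7.453641 - (48.034632)) = 3.007849; f(t_3) = 2.212471

3.00785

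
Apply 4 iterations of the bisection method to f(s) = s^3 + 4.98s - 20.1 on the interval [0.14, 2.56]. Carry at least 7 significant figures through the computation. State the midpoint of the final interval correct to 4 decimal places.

f(0.140000) = -19.400056, f(2.560000) = 9.426016 (opposite signs)
step 1: m = 1.350000, f(m) = -10.916625 < 0 → root in [1.350000, 2.560000]
step 2: m = 1.955000, f(m) = -2.892041 < 0 → root in [1.955000, 2.560000]
step 3: m = 2.257500, f(m) = 2.647261 > 0 → root in [1.955000, 2.257500]
step 4: m = 2.106250, f(m) = -0.266941 < 0 → root in [2.106250, 2.257500]
Midpoint of [2.106250, 2.257500] = 2.181875

2.1819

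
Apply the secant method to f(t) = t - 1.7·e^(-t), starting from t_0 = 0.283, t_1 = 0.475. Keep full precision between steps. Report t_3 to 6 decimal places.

f(t_0) = -0.997984, f(t_1) = -0.582205
t_2 = 0.475000 - (-0.582205)·(0.475000 - 0.283000)/(-0.582205 - (-0.997984)) = 0.743853; f(t_2) = -0.064122
t_3 = 0.743853 - (-0.064122)·(0.743853 - 0.475000)/(-0.064122 - (-0.582205)) = 0.777128; f(t_3) = -0.004403

0.777128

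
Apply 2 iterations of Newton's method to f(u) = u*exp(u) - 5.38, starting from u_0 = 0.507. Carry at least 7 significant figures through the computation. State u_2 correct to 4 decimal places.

f'(u) = (u+1)*exp(u)
u_0 = 0.507000: f = -4.538226, f' = 2.502076 → u_1 = 0.507000 - (-4.538226)/(2.502076) = 2.320784
u_1 = 2.320784: f = 18.254070, f' = 33.817727 → u_2 = 2.320784 - (18.254070)/(33.817727) = 1.781006

1.7810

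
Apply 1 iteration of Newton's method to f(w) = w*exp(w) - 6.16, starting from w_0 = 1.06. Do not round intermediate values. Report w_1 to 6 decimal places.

1.581441

Newton update: w ← w − f(w)/f'(w).
f'(w) = (w+1)*exp(w)
w_0 = 1.060000: f = -3.100447, f' = 5.945924 → w_1 = 1.060000 - (-3.100447)/(5.945924) = 1.581441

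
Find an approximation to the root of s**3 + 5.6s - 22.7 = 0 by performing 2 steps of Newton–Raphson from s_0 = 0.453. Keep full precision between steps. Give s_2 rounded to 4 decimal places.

2.6482

f'(s) = 3s**2 + 5.6
s_0 = 0.453000: f = -20.070240, f' = 6.215627 → s_1 = 0.453000 - (-20.070240)/(6.215627) = 3.681997
s_1 = 3.681997: f = 47.836387, f' = 46.271304 → s_2 = 3.681997 - (47.836387)/(46.271304) = 2.648173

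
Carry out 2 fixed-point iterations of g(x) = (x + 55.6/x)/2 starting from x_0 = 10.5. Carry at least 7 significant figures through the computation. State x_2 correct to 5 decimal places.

x_1 = g(10.500000) = 7.897619
x_2 = g(7.897619) = 7.468858

7.46886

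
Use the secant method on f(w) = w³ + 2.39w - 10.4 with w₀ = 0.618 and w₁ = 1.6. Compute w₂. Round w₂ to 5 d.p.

1.99236

Secant update: w_(k+1) = w_k − f(w_k)·(w_k − w_(k-1))/(f(w_k) − f(w_(k-1))).
f(w_0) = -8.686951, f(w_1) = -2.480000
w_2 = 1.600000 - (-2.480000)·(1.600000 - 0.618000)/(-2.480000 - (-8.686951)) = 1.992360; f(w_2) = 2.270412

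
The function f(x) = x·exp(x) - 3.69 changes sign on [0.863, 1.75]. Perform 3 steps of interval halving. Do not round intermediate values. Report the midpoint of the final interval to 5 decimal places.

1.14019

f(0.863000) = -1.644465, f(1.750000) = 6.380555 (opposite signs)
step 1: m = 1.306500, f(m) = 1.135198 > 0 → root in [0.863000, 1.306500]
step 2: m = 1.084750, f(m) = -0.480550 < 0 → root in [1.084750, 1.306500]
step 3: m = 1.195625, f(m) = 0.262286 > 0 → root in [1.084750, 1.195625]
Midpoint of [1.084750, 1.195625] = 1.140188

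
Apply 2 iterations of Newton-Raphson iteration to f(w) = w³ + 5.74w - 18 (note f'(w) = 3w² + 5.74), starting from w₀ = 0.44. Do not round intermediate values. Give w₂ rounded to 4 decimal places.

w_0 = 0.440000: f = -15.389216, f' = 6.320800 → w_1 = 0.440000 - (-15.389216)/(6.320800) = 2.874694
w_1 = 2.874694: f = 22.256839, f' = 30.531603 → w_2 = 2.874694 - (22.256839)/(30.531603) = 2.145717

2.1457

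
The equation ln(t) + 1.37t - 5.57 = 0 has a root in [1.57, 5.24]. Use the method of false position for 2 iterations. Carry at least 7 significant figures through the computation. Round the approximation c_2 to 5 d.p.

False-position update: c = (a·f(b) − b·f(a))/(f(b) − f(a)); replace the endpoint whose sign matches f(c).
f(1.570000) = -2.968024, f(5.240000) = 3.265121
step 1: c = 3.317536, f(c) = 0.174247 > 0 → new bracket [1.570000, 3.317536]
step 2: c = 3.220631, f(c) = 0.011842 > 0 → new bracket [1.570000, 3.220631]

3.22063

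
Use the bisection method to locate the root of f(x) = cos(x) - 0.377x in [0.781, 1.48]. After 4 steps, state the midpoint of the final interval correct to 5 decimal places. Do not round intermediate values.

1.15234

f(0.781000) = 0.415773, f(1.480000) = -0.467288 (opposite signs)
step 1: m = 1.130500, f(m) = 0.000009 > 0 → root in [1.130500, 1.480000]
step 2: m = 1.305250, f(m) = -0.229643 < 0 → root in [1.130500, 1.305250]
step 3: m = 1.217875, f(m) = -0.113498 < 0 → root in [1.130500, 1.217875]
step 4: m = 1.174187, f(m) = -0.056376 < 0 → root in [1.130500, 1.174187]
Midpoint of [1.130500, 1.174187] = 1.152344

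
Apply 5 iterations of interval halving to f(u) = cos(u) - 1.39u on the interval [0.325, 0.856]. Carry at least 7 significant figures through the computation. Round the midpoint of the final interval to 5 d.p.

f(0.325000) = 0.495901, f(0.856000) = -0.534376 (opposite signs)
step 1: m = 0.590500, f(m) = 0.009867 > 0 → root in [0.590500, 0.856000]
step 2: m = 0.723250, f(m) = -0.255659 < 0 → root in [0.590500, 0.723250]
step 3: m = 0.656875, f(m) = -0.121152 < 0 → root in [0.590500, 0.656875]
step 4: m = 0.623687, f(m) = -0.055195 < 0 → root in [0.590500, 0.623687]
step 5: m = 0.607094, f(m) = -0.022551 < 0 → root in [0.590500, 0.607094]
Midpoint of [0.590500, 0.607094] = 0.598797

0.59880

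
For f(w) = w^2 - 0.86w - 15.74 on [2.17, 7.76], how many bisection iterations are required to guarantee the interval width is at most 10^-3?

13

Initial width b − a = 7.76 − 2.17 = 5.590000.
After n steps the width is (b−a)/2^n; need (b−a)/2^n ≤ 10^-3.
So n ≥ log₂(5.590000/10^-3) = log₂(5590.0000) ≈ 12.4486.
Hence n = 13.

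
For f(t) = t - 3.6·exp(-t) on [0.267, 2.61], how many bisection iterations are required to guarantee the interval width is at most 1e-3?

Initial width b − a = 2.61 − 0.267 = 2.343000.
After n steps the width is (b−a)/2^n; need (b−a)/2^n ≤ 1e-3.
So n ≥ log₂(2.343000/1e-3) = log₂(2343.0000) ≈ 11.1941.
Hence n = 12.

12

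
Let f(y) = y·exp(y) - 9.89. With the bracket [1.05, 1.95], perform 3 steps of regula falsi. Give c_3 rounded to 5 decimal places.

f(1.050000) = -6.889466, f(1.950000) = 3.815941
step 1: c = 1.629195, f(c) = -1.581482 < 0 → new bracket [1.629195, 1.950000]
step 2: c = 1.723193, f(c) = -0.236001 < 0 → new bracket [1.723193, 1.950000]
step 3: c = 1.736403, f(c) = -0.032632 < 0 → new bracket [1.736403, 1.950000]

1.73640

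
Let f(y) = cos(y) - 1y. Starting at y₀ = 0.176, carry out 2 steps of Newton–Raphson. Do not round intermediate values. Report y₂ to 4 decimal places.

f'(y) = -sin(y) - 1
y_0 = 0.176000: f = 0.808552, f' = -1.175093 → y_1 = 0.176000 - (0.808552)/(-1.175093) = 0.864075
y_1 = 0.864075: f = -0.214731, f' = -1.760495 → y_2 = 0.864075 - (-0.214731)/(-1.760495) = 0.742103

0.7421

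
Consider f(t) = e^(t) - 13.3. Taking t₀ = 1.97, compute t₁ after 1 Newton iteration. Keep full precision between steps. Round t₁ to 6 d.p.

f'(t) = e^(t)
t_0 = 1.970000: f = -6.129324, f' = 7.170676 → t_1 = 1.970000 - (-6.129324)/(7.170676) = 2.824776

2.824776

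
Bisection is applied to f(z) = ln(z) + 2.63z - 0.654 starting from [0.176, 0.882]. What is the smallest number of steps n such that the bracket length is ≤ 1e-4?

Initial width b − a = 0.882 − 0.176 = 0.706000.
After n steps the width is (b−a)/2^n; need (b−a)/2^n ≤ 1e-4.
So n ≥ log₂(0.706000/1e-4) = log₂(7060.0000) ≈ 12.7855.
Hence n = 13.

13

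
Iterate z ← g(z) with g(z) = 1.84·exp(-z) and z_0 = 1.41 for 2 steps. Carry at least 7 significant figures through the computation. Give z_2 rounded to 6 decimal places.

z_1 = g(1.410000) = 0.449224
z_2 = g(0.449224) = 1.174147

1.174147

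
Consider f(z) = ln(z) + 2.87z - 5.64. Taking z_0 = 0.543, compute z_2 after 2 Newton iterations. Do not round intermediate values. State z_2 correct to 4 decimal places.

f'(z) = 1/z + 2.87
z_0 = 0.543000: f = -4.692236, f' = 4.711621 → z_1 = 0.543000 - (-4.692236)/(4.711621) = 1.538886
z_1 = 1.538886: f = -0.792339, f' = 3.519821 → z_2 = 1.538886 - (-0.792339)/(3.519821) = 1.763994

1.7640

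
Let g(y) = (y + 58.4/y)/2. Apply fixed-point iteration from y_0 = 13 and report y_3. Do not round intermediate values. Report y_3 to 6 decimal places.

7.642304

y_1 = g(13.000000) = 8.746154
y_2 = g(8.746154) = 7.711687
y_3 = g(7.711687) = 7.642304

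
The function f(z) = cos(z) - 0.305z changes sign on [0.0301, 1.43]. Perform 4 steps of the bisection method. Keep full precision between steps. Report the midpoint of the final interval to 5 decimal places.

f(0.030100) = 0.990367, f(1.430000) = -0.295818 (opposite signs)
step 1: m = 0.730050, f(m) = 0.522476 > 0 → root in [0.730050, 1.430000]
step 2: m = 1.080025, f(m) = 0.141899 > 0 → root in [1.080025, 1.430000]
step 3: m = 1.255012, f(m) = -0.072217 < 0 → root in [1.080025, 1.255012]
step 4: m = 1.167519, f(m) = 0.036342 > 0 → root in [1.167519, 1.255012]
Midpoint of [1.167519, 1.255012] = 1.211266

1.21127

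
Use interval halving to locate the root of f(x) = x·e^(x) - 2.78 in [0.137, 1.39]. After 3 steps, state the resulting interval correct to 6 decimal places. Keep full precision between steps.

[0.920125, 1.076750]

f(0.137000) = -2.622885, f(1.390000) = 2.800642 (opposite signs)
step 1: m = 0.763500, f(m) = -1.141702 < 0 → root in [0.763500, 1.390000]
step 2: m = 1.076750, f(m) = 0.380396 > 0 → root in [0.763500, 1.076750]
step 3: m = 0.920125, f(m) = -0.470851 < 0 → root in [0.920125, 1.076750]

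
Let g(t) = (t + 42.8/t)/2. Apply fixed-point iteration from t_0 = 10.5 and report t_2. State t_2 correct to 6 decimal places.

t_1 = g(10.500000) = 7.288095
t_2 = g(7.288095) = 6.580343

6.580343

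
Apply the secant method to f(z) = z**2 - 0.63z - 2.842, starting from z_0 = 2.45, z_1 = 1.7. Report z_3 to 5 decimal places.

Secant update: z_(k+1) = z_k − f(z_k)·(z_k − z_(k-1))/(f(z_k) − f(z_(k-1))).
f(z_0) = 1.617000, f(z_1) = -1.023000
z_2 = 1.700000 - (-1.023000)·(1.700000 - 2.450000)/(-1.023000 - (1.617000)) = 1.990625; f(z_2) = -0.133506
z_3 = 1.990625 - (-0.133506)·(1.990625 - 1.700000)/(-0.133506 - (-1.023000)) = 2.034245; f(z_3) = 0.014580

2.03425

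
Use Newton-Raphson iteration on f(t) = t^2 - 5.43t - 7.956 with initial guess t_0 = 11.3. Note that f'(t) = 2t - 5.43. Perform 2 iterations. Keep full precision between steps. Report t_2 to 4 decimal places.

6.7856

t_0 = 11.300000: f = 58.375000, f' = 17.170000 → t_1 = 11.300000 - (58.375000)/(17.170000) = 7.900175
t_1 = 7.900175: f = 11.558812, f' = 10.370349 → t_2 = 7.900175 - (11.558812)/(10.370349) = 6.785573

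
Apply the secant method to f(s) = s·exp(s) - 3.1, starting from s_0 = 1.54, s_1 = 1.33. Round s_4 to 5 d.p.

1.06749

Secant update: s_(k+1) = s_k − f(s_k)·(s_k − s_(k-1))/(f(s_k) − f(s_(k-1))).
f(s_0) = 4.083469, f(s_1) = 1.928788
s_2 = 1.330000 - (1.928788)·(1.330000 - 1.540000)/(1.928788 - (4.083469)) = 1.142016; f(s_2) = 0.478026
s_3 = 1.142016 - (0.478026)·(1.142016 - 1.330000)/(0.478026 - (1.928788)) = 1.080075; f(s_3) = 0.080716
s_4 = 1.080075 - (0.080716)·(1.080075 - 1.142016)/(0.080716 - (0.478026)) = 1.067492; f(s_4) = 0.004348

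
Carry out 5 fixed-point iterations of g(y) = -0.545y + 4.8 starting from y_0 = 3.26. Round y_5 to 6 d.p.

3.099430

y_1 = g(3.260000) = 3.023300
y_2 = g(3.023300) = 3.152302
y_3 = g(3.152302) = 3.081996
y_4 = g(3.081996) = 3.120312
y_5 = g(3.120312) = 3.099430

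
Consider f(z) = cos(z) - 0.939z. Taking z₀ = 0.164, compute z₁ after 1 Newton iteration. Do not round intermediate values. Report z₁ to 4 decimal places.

0.9193

f'(z) = -sin(z) - 0.939
z_0 = 0.164000: f = 0.832586, f' = -1.102266 → z_1 = 0.164000 - (0.832586)/(-1.102266) = 0.919341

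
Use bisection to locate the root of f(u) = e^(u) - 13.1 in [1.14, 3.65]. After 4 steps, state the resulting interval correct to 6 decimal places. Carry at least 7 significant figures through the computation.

[2.551875, 2.708750]

f(1.140000) = -9.973232, f(3.650000) = 25.374666 (opposite signs)
step 1: m = 2.395000, f(m) = -2.131802 < 0 → root in [2.395000, 3.650000]
step 2: m = 3.022500, f(m) = 7.442584 > 0 → root in [2.395000, 3.022500]
step 3: m = 2.708750, f(m) = 1.910501 > 0 → root in [2.395000, 2.708750]
step 4: m = 2.551875, f(m) = -0.268860 < 0 → root in [2.551875, 2.708750]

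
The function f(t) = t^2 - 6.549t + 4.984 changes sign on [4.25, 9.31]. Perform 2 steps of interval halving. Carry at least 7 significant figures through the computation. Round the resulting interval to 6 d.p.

[5.515000, 6.780000]

f(4.250000) = -4.786750, f(9.310000) = 30.688910 (opposite signs)
step 1: m = 6.780000, f(m) = 6.550180 > 0 → root in [4.250000, 6.780000]
step 2: m = 5.515000, f(m) = -0.718510 < 0 → root in [5.515000, 6.780000]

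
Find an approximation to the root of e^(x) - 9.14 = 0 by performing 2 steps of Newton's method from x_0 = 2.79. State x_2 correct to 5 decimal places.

2.22185

f'(x) = e^(x)
x_0 = 2.790000: f = 7.141020, f' = 16.281020 → x_1 = 2.790000 - (7.141020)/(16.281020) = 2.351390
x_1 = 2.351390: f = 1.360154, f' = 10.500154 → x_2 = 2.351390 - (1.360154)/(10.500154) = 2.221853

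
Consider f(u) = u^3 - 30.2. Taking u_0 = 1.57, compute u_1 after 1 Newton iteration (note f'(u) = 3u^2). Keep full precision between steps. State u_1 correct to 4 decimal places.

Newton update: u ← u − f(u)/f'(u).
u_0 = 1.570000: f = -26.330107, f' = 7.394700 → u_1 = 1.570000 - (-26.330107)/(7.394700) = 5.130673

5.1307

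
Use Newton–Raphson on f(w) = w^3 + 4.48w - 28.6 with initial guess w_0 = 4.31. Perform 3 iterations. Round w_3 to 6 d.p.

f'(w) = 3w^2 + 4.48
w_0 = 4.310000: f = 70.771791, f' = 60.208300 → w_1 = 4.310000 - (70.771791)/(60.208300) = 3.134551
w_1 = 3.134551: f = 16.241034, f' = 33.956228 → w_2 = 3.134551 - (16.241034)/(33.956228) = 2.656258
w_2 = 2.656258: f = 2.041805, f' = 25.647115 → w_3 = 2.656258 - (2.041805)/(25.647115) = 2.576646

2.576646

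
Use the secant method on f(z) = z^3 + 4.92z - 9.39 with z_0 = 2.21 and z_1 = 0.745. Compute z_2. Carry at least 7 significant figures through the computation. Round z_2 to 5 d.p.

1.18739

f(z_0) = 12.277061, f(z_1) = -5.311106
z_2 = 0.745000 - (-5.311106)·(0.745000 - 2.210000)/(-5.311106 - (12.277061)) = 1.187387; f(z_2) = -1.873976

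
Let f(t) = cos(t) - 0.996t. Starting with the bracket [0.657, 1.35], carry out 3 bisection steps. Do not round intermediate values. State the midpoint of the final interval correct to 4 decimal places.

0.7003

f(0.657000) = 0.137456, f(1.350000) = -1.125593 (opposite signs)
step 1: m = 1.003500, f(m) = -0.462132 < 0 → root in [0.657000, 1.003500]
step 2: m = 0.830250, f(m) = -0.152238 < 0 → root in [0.657000, 0.830250]
step 3: m = 0.743625, f(m) = -0.004631 < 0 → root in [0.657000, 0.743625]
Midpoint of [0.657000, 0.743625] = 0.700313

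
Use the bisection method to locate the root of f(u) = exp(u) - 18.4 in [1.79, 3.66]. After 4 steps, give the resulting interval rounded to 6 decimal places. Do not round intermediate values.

f(1.790000) = -12.410548, f(3.660000) = 20.461343 (opposite signs)
step 1: m = 2.725000, f(m) = -3.143586 < 0 → root in [2.725000, 3.660000]
step 2: m = 3.192500, f(m) = 5.949224 > 0 → root in [2.725000, 3.192500]
step 3: m = 2.958750, f(m) = 0.873864 > 0 → root in [2.725000, 2.958750]
step 4: m = 2.841875, f(m) = -1.252112 < 0 → root in [2.841875, 2.958750]

[2.841875, 2.958750]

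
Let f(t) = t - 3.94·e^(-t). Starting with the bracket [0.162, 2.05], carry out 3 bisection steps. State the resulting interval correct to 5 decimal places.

[1.10600, 1.34200]

f(0.162000) = -3.188738, f(2.050000) = 1.542784 (opposite signs)
step 1: m = 1.106000, f(m) = -0.197667 < 0 → root in [1.106000, 2.050000]
step 2: m = 1.578000, f(m) = 0.764833 > 0 → root in [1.106000, 1.578000]
step 3: m = 1.342000, f(m) = 0.312389 > 0 → root in [1.106000, 1.342000]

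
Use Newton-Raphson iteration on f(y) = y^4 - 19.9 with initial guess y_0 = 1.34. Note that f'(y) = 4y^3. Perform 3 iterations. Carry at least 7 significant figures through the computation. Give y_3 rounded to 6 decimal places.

2.184745

y_0 = 1.340000: f = -16.675821, f' = 9.624416 → y_1 = 1.340000 - (-16.675821)/(9.624416) = 3.072658
y_1 = 3.072658: f = 69.236762, f' = 116.038640 → y_2 = 3.072658 - (69.236762)/(116.038640) = 2.475988
y_2 = 2.475988: f = 17.683236, f' = 60.716345 → y_3 = 2.475988 - (17.683236)/(60.716345) = 2.184745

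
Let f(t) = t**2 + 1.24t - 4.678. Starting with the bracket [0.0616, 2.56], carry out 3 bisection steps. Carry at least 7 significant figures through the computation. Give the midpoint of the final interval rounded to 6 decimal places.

1.779250

f(0.061600) = -4.597821, f(2.560000) = 5.050000 (opposite signs)
step 1: m = 1.310800, f(m) = -1.334411 < 0 → root in [1.310800, 2.560000]
step 2: m = 1.935400, f(m) = 1.467669 > 0 → root in [1.310800, 1.935400]
step 3: m = 1.623100, f(m) = -0.030902 < 0 → root in [1.623100, 1.935400]
Midpoint of [1.623100, 1.935400] = 1.779250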